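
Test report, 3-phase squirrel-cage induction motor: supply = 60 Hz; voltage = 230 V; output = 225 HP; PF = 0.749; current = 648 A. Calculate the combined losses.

P_in = √3·V·I·cosφ = 1.732×230×648×0.749 = 193345 W
P_out = 225×746 = 167850 W
Losses = P_in − P_out = 193345 − 167850 = 25495 W

25.5 kW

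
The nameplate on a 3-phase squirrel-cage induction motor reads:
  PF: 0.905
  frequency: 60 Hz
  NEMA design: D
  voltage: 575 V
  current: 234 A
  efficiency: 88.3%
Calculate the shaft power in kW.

186 kW

P_in = √3·V·I·cosφ = 1.732 × 575 × 234 × 0.905 = 210902 W
P_out = η·P_in = 0.883 × 210902 = 186226 W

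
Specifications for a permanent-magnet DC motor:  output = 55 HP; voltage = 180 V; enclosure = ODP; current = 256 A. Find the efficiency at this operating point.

P_out = 55 × 746 = 41030 W
P_in = V·I = 180 × 256 = 46080 W
η = P_out / P_in = 41030 / 46080 = 0.890 = 89.0%

89.0 %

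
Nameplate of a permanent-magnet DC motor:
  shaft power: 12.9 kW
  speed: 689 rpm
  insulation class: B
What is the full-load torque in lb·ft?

ω = 2π × 689/60 = 72.15 rad/s
τ = P/ω = 12900/72.15 = 178.8 N·m
In lb·ft: 178.8/1.356 = 132 lb·ft

132 lb·ft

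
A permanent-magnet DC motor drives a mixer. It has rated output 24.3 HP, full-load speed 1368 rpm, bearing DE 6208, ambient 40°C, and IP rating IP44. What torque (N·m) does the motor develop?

127 N·m

P_out = 24.3 × 746 = 18128 W
ω = 2π × 1368/60 = 143.3 rad/s
τ = P_out/ω = 18128/143.3 = 127 N·m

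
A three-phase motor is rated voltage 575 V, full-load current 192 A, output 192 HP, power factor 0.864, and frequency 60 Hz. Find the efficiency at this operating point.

86.7 %

P_out = 192 × 746 = 143232 W
P_in = √3·V_L·I_L·cosφ = 1.732 × 575 × 192 × 0.864 = 165208 W
η = P_out / P_in = 143232 / 165208 = 0.867 = 86.7%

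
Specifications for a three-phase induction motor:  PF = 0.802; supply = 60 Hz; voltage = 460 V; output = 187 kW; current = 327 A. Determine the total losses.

21900 W

P_in = √3·V·I·cosφ = 1.732×460×327×0.802 = 208943 W
P_out = 187000 W
Losses = P_in − P_out = 208943 − 187000 = 21943 W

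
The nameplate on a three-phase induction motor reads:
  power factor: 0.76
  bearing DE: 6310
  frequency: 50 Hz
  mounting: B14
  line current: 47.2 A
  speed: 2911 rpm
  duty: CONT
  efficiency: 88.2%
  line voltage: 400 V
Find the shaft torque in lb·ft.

P_in = √3·V·I·cosφ = 1.732 × 400 × 47.2 × 0.76 = 24852 W
P_out = η·P_in = 0.882 × 24852 = 21919 W
n = 2911 rpm
ω = 2π×2911/60 = 304.8 rad/s
τ = P_out/ω = 21919/304.8 = 71.91 N·m
In lb·ft: 71.91/1.356 = 53 lb·ft

53 lb·ft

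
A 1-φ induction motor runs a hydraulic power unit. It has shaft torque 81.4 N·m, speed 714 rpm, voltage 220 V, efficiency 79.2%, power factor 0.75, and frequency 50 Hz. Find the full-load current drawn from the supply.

46.6 A

ω = 2π×714/60 = 74.77 rad/s; P_out = τω = 81.4 × 74.77 = 6086 W
P_in = P_out / η = 6086 / 0.792 = 7684 W
I = P_in / (V·cosφ) = 7684 / (220 × 0.75) = 46.6 A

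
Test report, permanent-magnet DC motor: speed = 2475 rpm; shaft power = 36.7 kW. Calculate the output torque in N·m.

142 N·m

ω = 2π × 2475/60 = 259.2 rad/s
τ = P/ω = 36700/259.2 = 142 N·m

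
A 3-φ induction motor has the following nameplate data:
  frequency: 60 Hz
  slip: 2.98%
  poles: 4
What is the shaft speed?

n_s = 120f/p = 120×60/4 = 1800 rpm
n = n_s(1 − s) = 1800 × (1 − 0.0298) = 1746 rpm

1746 rpm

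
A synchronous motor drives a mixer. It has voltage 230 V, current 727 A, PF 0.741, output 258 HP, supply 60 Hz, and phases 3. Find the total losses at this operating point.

P_in = √3·V·I·cosφ = 1.732×230×727×0.741 = 214599 W
P_out = 258×746 = 192468 W
Losses = P_in − P_out = 214599 − 192468 = 22131 W

22.1 kW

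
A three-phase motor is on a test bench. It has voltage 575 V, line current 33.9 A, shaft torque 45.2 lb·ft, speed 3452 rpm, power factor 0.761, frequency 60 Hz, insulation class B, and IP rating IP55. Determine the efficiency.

τ = 45.2 lb·ft × 1.356 = 61.29 N·m
ω = 2π × 3452/60 = 361.5 rad/s; P_out = τω = 61.29 × 361.5 = 22156 W
P_in = √3·V_L·I_L·cosφ = 1.732 × 575 × 33.9 × 0.761 = 25692 W
η = P_out / P_in = 22156 / 25692 = 0.862 = 86.2%

86.2 %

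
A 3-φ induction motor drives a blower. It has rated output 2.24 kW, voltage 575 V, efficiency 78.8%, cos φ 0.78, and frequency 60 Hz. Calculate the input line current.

3.66 A

P_out = 2.24 kW = 2240 W
P_in = P_out / η = 2240 / 0.788 = 2843 W
I_L = P_in / (√3·V_L·cosφ) = 2843 / (1.732 × 575 × 0.78) = 3.66 A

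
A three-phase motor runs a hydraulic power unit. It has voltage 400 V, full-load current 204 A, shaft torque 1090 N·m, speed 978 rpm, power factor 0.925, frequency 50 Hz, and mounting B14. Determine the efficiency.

85.4 %

ω = 2π × 978/60 = 102.4 rad/s; P_out = τω = 1090 × 102.4 = 111616 W
P_in = √3·V_L·I_L·cosφ = 1.732 × 400 × 204 × 0.925 = 130731 W
η = P_out / P_in = 111616 / 130731 = 0.854 = 85.4%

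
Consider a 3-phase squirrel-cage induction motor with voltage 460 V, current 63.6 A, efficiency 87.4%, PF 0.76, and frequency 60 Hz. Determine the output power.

P_in = √3·V·I·cosφ = 1.732 × 460 × 63.6 × 0.76 = 38510 W
P_out = η·P_in = 0.874 × 38510 = 33658 W

33.7 kW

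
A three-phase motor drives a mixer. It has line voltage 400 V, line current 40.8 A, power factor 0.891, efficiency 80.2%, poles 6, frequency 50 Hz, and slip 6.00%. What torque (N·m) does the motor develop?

205 N·m

P_in = √3·V·I·cosφ = 1.732 × 400 × 40.8 × 0.891 = 25185 W
P_out = η·P_in = 0.802 × 25185 = 20198 W
n_s = 120×50/6 = 1000 rpm; n = 1000×(1−0.06) = 940 rpm
ω = 2π×940/60 = 98.44 rad/s
τ = P_out/ω = 20198/98.44 = 205 N·m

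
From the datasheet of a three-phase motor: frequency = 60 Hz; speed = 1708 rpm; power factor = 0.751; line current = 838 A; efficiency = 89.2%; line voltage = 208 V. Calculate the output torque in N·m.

P_in = √3·V·I·cosφ = 1.732 × 208 × 838 × 0.751 = 226723 W
P_out = η·P_in = 0.892 × 226723 = 202237 W
n = 1708 rpm
ω = 2π×1708/60 = 178.9 rad/s
τ = P_out/ω = 202237/178.9 = 1130 N·m

1130 N·m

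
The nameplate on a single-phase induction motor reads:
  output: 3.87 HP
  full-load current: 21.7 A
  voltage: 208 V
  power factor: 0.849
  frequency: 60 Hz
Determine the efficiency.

75.3 %

P_out = 3.87 × 746 = 2887 W
P_in = V·I·cosφ = 208 × 21.7 × 0.849 = 3832 W
η = P_out / P_in = 2887 / 3832 = 0.753 = 75.3%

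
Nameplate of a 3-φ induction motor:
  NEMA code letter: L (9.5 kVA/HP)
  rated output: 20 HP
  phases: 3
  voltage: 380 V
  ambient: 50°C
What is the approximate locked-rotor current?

289 A

S_LR = 9.5 × 20 = 190 kVA
I_LR = S_LR/(√3·V_L) = 190000/(1.732×380) = 289 A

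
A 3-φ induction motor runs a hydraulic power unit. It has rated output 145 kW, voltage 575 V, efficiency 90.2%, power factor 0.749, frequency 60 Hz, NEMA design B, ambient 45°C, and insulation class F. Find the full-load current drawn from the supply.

P_out = 145 kW = 145000 W
P_in = P_out / η = 145000 / 0.902 = 160754 W
I_L = P_in / (√3·V_L·cosφ) = 160754 / (1.732 × 575 × 0.749) = 216 A

216 A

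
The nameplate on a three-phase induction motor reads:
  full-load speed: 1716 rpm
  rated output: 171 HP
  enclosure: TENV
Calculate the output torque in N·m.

P_out = 171 × 746 = 127566 W
ω = 2π × 1716/60 = 179.7 rad/s
τ = P_out/ω = 127566/179.7 = 710 N·m

710 N·m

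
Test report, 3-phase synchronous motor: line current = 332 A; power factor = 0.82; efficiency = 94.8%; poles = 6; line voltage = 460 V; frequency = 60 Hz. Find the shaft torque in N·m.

P_in = √3·V·I·cosφ = 1.732 × 460 × 332 × 0.82 = 216899 W
P_out = η·P_in = 0.948 × 216899 = 205620 W
n = n_s = 120×60/6 = 1200 rpm (synchronous)
ω = 2π×1200/60 = 125.7 rad/s
τ = P_out/ω = 205620/125.7 = 1640 N·m

1640 N·m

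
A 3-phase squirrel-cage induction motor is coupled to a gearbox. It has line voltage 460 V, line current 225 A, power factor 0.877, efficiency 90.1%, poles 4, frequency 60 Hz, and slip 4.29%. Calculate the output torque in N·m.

P_in = √3·V·I·cosφ = 1.732 × 460 × 225 × 0.877 = 157213 W
P_out = η·P_in = 0.901 × 157213 = 141649 W
n_s = 120×60/4 = 1800 rpm; n = 1800×(1−0.0429) = 1723 rpm
ω = 2π×1723/60 = 180.4 rad/s
τ = P_out/ω = 141649/180.4 = 785 N·m

785 N·m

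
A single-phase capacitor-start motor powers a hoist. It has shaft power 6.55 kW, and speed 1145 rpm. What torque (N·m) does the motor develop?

ω = 2π × 1145/60 = 119.9 rad/s
τ = P/ω = 6550/119.9 = 54.6 N·m

54.6 N·m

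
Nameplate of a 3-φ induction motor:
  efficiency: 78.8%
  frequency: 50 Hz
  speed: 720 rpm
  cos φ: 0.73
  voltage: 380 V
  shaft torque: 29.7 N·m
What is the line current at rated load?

5.91 A

ω = 2π×720/60 = 75.4 rad/s; P_out = τω = 29.7 × 75.4 = 2239 W
P_in = P_out / η = 2239 / 0.788 = 2841 W
I_L = P_in / (√3·V_L·cosφ) = 2841 / (1.732 × 380 × 0.73) = 5.91 A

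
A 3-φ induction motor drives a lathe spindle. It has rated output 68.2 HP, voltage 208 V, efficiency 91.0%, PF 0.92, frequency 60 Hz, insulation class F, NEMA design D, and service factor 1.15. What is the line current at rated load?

P_out = 68.2 × 746 = 50877 W
P_in = P_out / η = 50877 / 0.910 = 55909 W
I_L = P_in / (√3·V_L·cosφ) = 55909 / (1.732 × 208 × 0.92) = 169 A

169 A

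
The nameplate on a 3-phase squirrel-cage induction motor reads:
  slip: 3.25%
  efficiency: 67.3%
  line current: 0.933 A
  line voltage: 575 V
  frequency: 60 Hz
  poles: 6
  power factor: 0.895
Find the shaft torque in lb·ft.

P_in = √3·V·I·cosφ = 1.732 × 575 × 0.933 × 0.895 = 832 W
P_out = η·P_in = 0.673 × 832 = 560 W
n_s = 120×60/6 = 1200 rpm; n = 1200×(1−0.0325) = 1161 rpm
ω = 2π×1161/60 = 121.6 rad/s
τ = P_out/ω = 560/121.6 = 4.605 N·m
In lb·ft: 4.605/1.356 = 3.4 lb·ft

3.4 lb·ft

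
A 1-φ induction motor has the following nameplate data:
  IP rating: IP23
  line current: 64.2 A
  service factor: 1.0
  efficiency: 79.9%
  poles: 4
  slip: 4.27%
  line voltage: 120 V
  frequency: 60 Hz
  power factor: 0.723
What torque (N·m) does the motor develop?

P_in = V·I·cosφ = 120 × 64.2 × 0.723 = 5570 W
P_out = η·P_in = 0.799 × 5570 = 4450 W
n_s = 120×60/4 = 1800 rpm; n = 1800×(1−0.0427) = 1723 rpm
ω = 2π×1723/60 = 180.4 rad/s
τ = P_out/ω = 4450/180.4 = 24.7 N·m

24.7 N·m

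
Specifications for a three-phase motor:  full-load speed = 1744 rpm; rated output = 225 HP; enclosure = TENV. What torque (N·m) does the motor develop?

P_out = 225 × 746 = 167850 W
ω = 2π × 1744/60 = 182.6 rad/s
τ = P_out/ω = 167850/182.6 = 919 N·m

919 N·m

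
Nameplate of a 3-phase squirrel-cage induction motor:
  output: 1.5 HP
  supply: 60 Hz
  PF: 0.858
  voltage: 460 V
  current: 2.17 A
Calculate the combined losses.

P_in = √3·V·I·cosφ = 1.732×460×2.17×0.858 = 1483 W
P_out = 1.5×746 = 1119 W
Losses = P_in − P_out = 1483 − 1119 = 364 W

364 W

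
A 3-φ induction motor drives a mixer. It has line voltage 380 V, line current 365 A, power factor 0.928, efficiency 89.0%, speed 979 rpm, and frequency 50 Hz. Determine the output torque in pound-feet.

P_in = √3·V·I·cosφ = 1.732 × 380 × 365 × 0.928 = 222932 W
P_out = η·P_in = 0.89 × 222932 = 198409 W
n = 979 rpm
ω = 2π×979/60 = 102.5 rad/s
τ = P_out/ω = 198409/102.5 = 1936 N·m
In lb·ft: 1936/1.356 = 1430 lb·ft

1430 lb·ft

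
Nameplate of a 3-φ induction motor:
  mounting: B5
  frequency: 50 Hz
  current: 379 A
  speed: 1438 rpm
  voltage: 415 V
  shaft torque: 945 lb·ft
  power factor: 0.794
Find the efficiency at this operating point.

τ = 945 lb·ft × 1.356 = 1281 N·m
ω = 2π × 1438/60 = 150.6 rad/s; P_out = τω = 1281 × 150.6 = 192919 W
P_in = √3·V_L·I_L·cosφ = 1.732 × 415 × 379 × 0.794 = 216300 W
η = P_out / P_in = 192919 / 216300 = 0.892 = 89.2%

89.2 %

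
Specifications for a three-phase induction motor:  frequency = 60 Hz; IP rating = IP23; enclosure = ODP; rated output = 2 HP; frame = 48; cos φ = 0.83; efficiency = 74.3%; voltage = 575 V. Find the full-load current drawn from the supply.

2.43 A

P_out = 2 × 746 = 1492 W
P_in = P_out / η = 1492 / 0.743 = 2008 W
I_L = P_in / (√3·V_L·cosφ) = 2008 / (1.732 × 575 × 0.83) = 2.43 A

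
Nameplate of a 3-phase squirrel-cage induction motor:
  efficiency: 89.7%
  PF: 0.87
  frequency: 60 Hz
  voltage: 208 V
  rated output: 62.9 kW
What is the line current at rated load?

P_out = 62.9 kW = 62900 W
P_in = P_out / η = 62900 / 0.897 = 70123 W
I_L = P_in / (√3·V_L·cosφ) = 70123 / (1.732 × 208 × 0.87) = 224 A

224 A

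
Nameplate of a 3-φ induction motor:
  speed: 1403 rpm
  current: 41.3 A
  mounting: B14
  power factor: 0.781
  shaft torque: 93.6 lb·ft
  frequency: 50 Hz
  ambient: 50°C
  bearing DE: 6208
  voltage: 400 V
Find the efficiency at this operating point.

τ = 93.6 lb·ft × 1.356 = 126.9 N·m
ω = 2π × 1403/60 = 146.9 rad/s; P_out = τω = 126.9 × 146.9 = 18642 W
P_in = √3·V_L·I_L·cosφ = 1.732 × 400 × 41.3 × 0.781 = 22346 W
η = P_out / P_in = 18642 / 22346 = 0.834 = 83.4%

83.4 %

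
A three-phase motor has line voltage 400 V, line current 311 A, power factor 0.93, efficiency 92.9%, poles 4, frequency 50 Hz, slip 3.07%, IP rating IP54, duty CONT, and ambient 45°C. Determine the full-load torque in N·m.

P_in = √3·V·I·cosφ = 1.732 × 400 × 311 × 0.93 = 200379 W
P_out = η·P_in = 0.929 × 200379 = 186152 W
n_s = 120×50/4 = 1500 rpm; n = 1500×(1−0.0307) = 1454 rpm
ω = 2π×1454/60 = 152.3 rad/s
τ = P_out/ω = 186152/152.3 = 1220 N·m

1220 N·m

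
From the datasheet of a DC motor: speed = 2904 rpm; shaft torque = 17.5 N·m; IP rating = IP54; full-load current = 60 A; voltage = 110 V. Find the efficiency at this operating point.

ω = 2π × 2904/60 = 304.1 rad/s; P_out = τω = 17.5 × 304.1 = 5322 W
P_in = V·I = 110 × 60 = 6600 W
η = P_out / P_in = 5322 / 6600 = 0.806 = 80.6%

80.6 %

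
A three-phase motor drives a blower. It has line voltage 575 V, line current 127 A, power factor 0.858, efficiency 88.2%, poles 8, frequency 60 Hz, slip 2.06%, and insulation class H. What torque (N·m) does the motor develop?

1040 N·m

P_in = √3·V·I·cosφ = 1.732 × 575 × 127 × 0.858 = 108519 W
P_out = η·P_in = 0.882 × 108519 = 95714 W
n_s = 120×60/8 = 900 rpm; n = 900×(1−0.0206) = 881 rpm
ω = 2π×881/60 = 92.26 rad/s
τ = P_out/ω = 95714/92.26 = 1040 N·m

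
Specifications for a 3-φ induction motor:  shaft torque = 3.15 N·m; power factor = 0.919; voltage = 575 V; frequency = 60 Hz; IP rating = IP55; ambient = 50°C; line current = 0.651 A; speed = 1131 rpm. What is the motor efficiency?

ω = 2π × 1131/60 = 118.4 rad/s; P_out = τω = 3.15 × 118.4 = 373 W
P_in = √3·V_L·I_L·cosφ = 1.732 × 575 × 0.651 × 0.919 = 596 W
η = P_out / P_in = 373 / 596 = 0.626 = 62.6%

62.6 %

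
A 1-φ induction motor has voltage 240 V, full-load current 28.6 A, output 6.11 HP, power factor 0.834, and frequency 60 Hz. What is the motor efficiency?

P_out = 6.11 × 746 = 4558 W
P_in = V·I·cosφ = 240 × 28.6 × 0.834 = 5725 W
η = P_out / P_in = 4558 / 5725 = 0.796 = 79.6%

79.6 %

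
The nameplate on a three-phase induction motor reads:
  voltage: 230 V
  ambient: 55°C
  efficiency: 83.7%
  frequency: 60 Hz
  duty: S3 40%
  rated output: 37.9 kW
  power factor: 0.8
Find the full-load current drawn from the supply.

P_out = 37.9 kW = 37900 W
P_in = P_out / η = 37900 / 0.837 = 45281 W
I_L = P_in / (√3·V_L·cosφ) = 45281 / (1.732 × 230 × 0.8) = 142 A

142 A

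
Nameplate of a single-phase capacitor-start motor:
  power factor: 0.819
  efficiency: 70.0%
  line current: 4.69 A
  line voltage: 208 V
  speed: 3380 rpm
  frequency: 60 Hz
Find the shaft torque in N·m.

1.58 N·m

P_in = V·I·cosφ = 208 × 4.69 × 0.819 = 799 W
P_out = η·P_in = 0.7 × 799 = 559 W
n = 3380 rpm
ω = 2π×3380/60 = 354 rad/s
τ = P_out/ω = 559/354 = 1.58 N·m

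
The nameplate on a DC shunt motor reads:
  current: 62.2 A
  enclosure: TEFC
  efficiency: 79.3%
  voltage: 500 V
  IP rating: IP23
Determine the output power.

24.7 kW

P_in = V·I = 500 × 62.2 = 31100 W
P_out = η·P_in = 0.793 × 31100 = 24662 W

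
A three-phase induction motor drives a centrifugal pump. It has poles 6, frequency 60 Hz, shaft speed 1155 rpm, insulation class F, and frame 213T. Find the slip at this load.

n_s = 120f/p = 120×60/6 = 1200 rpm
s = (n_s − n)/n_s = (1200 − 1155)/1200 = 0.0375

3.8 %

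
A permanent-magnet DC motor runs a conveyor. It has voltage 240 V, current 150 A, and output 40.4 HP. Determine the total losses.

5860 W

P_in = V·I = 240×150 = 36000 W
P_out = 40.4×746 = 30138 W
Losses = P_in − P_out = 36000 − 30138 = 5862 W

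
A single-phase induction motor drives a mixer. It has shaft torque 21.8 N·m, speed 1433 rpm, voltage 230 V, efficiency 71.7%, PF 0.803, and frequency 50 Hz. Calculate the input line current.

24.7 A

ω = 2π×1433/60 = 150.1 rad/s; P_out = τω = 21.8 × 150.1 = 3272 W
P_in = P_out / η = 3272 / 0.717 = 4563 W
I = P_in / (V·cosφ) = 4563 / (230 × 0.803) = 24.7 A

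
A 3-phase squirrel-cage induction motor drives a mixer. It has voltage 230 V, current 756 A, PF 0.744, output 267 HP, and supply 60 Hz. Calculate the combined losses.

24900 W

P_in = √3·V·I·cosφ = 1.732×230×756×0.744 = 224063 W
P_out = 267×746 = 199182 W
Losses = P_in − P_out = 224063 − 199182 = 24881 W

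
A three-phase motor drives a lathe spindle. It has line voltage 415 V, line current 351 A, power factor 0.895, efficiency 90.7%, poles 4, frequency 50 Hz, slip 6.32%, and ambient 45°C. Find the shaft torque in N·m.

P_in = √3·V·I·cosφ = 1.732 × 415 × 351 × 0.895 = 225801 W
P_out = η·P_in = 0.907 × 225801 = 204802 W
n_s = 120×50/4 = 1500 rpm; n = 1500×(1−0.0632) = 1405 rpm
ω = 2π×1405/60 = 147.1 rad/s
τ = P_out/ω = 204802/147.1 = 1390 N·m

1390 N·m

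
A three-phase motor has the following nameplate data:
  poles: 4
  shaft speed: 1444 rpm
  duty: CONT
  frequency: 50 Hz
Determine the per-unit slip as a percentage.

n_s = 120f/p = 120×50/4 = 1500 rpm
s = (n_s − n)/n_s = (1500 − 1444)/1500 = 0.0373

3.73 %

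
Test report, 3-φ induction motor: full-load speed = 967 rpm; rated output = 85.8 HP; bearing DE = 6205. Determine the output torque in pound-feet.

466 lb·ft

P_out = 85.8 × 746 = 64007 W
ω = 2π × 967/60 = 101.3 rad/s
τ = P_out/ω = 64007/101.3 = 631.9 N·m
In lb·ft: 631.9/1.356 = 466 lb·ft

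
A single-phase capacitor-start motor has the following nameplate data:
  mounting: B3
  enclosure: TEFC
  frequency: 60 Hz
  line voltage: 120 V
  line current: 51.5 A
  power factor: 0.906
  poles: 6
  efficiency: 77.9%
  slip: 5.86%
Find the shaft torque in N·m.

P_in = V·I·cosφ = 120 × 51.5 × 0.906 = 5599 W
P_out = η·P_in = 0.779 × 5599 = 4362 W
n_s = 120×60/6 = 1200 rpm; n = 1200×(1−0.0586) = 1130 rpm
ω = 2π×1130/60 = 118.3 rad/s
τ = P_out/ω = 4362/118.3 = 36.9 N·m

36.9 N·m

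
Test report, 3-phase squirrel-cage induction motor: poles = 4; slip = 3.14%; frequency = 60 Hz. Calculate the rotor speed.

n_s = 120f/p = 120×60/4 = 1800 rpm
n = n_s(1 − s) = 1800 × (1 − 0.0314) = 1743 rpm

1743 rpm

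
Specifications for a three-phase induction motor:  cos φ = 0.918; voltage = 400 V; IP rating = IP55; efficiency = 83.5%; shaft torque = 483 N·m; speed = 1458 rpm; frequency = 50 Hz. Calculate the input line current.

139 A

ω = 2π×1458/60 = 152.7 rad/s; P_out = τω = 483 × 152.7 = 73754 W
P_in = P_out / η = 73754 / 0.835 = 88328 W
I_L = P_in / (√3·V_L·cosφ) = 88328 / (1.732 × 400 × 0.918) = 139 A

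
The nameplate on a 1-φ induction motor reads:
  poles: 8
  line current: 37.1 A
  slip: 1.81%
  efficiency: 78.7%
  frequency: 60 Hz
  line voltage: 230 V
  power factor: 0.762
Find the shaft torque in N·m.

55.3 N·m

P_in = V·I·cosφ = 230 × 37.1 × 0.762 = 6502 W
P_out = η·P_in = 0.787 × 6502 = 5117 W
n_s = 120×60/8 = 900 rpm; n = 900×(1−0.0181) = 884 rpm
ω = 2π×884/60 = 92.57 rad/s
τ = P_out/ω = 5117/92.57 = 55.3 N·m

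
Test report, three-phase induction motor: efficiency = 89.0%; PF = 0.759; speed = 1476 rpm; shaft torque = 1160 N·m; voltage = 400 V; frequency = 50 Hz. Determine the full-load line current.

ω = 2π×1476/60 = 154.6 rad/s; P_out = τω = 1160 × 154.6 = 179336 W
P_in = P_out / η = 179336 / 0.890 = 201501 W
I_L = P_in / (√3·V_L·cosφ) = 201501 / (1.732 × 400 × 0.759) = 383 A

383 A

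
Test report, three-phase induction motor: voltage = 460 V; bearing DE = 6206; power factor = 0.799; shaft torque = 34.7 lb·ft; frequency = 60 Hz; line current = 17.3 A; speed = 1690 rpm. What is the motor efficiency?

75.6 %

τ = 34.7 lb·ft × 1.356 = 47.05 N·m
ω = 2π × 1690/60 = 177 rad/s; P_out = τω = 47.05 × 177 = 8328 W
P_in = √3·V_L·I_L·cosφ = 1.732 × 460 × 17.3 × 0.799 = 11013 W
η = P_out / P_in = 8328 / 11013 = 0.756 = 75.6%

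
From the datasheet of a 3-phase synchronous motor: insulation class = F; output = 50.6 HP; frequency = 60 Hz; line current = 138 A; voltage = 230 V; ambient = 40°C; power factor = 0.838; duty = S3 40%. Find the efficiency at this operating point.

81.9 %

P_out = 50.6 × 746 = 37748 W
P_in = √3·V_L·I_L·cosφ = 1.732 × 230 × 138 × 0.838 = 46068 W
η = P_out / P_in = 37748 / 46068 = 0.819 = 81.9%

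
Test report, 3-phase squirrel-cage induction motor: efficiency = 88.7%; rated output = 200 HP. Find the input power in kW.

P_out = 200 × 746 = 149200 W
P_in = P_out/η = 149200/0.887 = 168207 W = 168 kW

168 kW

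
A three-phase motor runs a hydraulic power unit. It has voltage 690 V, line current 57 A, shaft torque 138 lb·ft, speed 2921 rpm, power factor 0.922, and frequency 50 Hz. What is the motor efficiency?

91.1 %

τ = 138 lb·ft × 1.356 = 187.1 N·m
ω = 2π × 2921/60 = 305.9 rad/s; P_out = τω = 187.1 × 305.9 = 57234 W
P_in = √3·V_L·I_L·cosφ = 1.732 × 690 × 57 × 0.922 = 62806 W
η = P_out / P_in = 57234 / 62806 = 0.911 = 91.1%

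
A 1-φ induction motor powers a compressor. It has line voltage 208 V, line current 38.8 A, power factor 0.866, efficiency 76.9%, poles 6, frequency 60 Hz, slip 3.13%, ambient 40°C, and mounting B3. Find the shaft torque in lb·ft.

P_in = V·I·cosφ = 208 × 38.8 × 0.866 = 6989 W
P_out = η·P_in = 0.769 × 6989 = 5375 W
n_s = 120×60/6 = 1200 rpm; n = 1200×(1−0.0313) = 1162 rpm
ω = 2π×1162/60 = 121.7 rad/s
τ = P_out/ω = 5375/121.7 = 44.17 N·m
In lb·ft: 44.17/1.356 = 32.6 lb·ft

32.6 lb·ft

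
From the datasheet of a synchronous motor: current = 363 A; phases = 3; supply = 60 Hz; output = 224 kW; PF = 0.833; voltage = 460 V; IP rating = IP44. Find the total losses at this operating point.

P_in = √3·V·I·cosφ = 1.732×460×363×0.833 = 240911 W
P_out = 224000 W
Losses = P_in − P_out = 240911 − 224000 = 16911 W

16.9 kW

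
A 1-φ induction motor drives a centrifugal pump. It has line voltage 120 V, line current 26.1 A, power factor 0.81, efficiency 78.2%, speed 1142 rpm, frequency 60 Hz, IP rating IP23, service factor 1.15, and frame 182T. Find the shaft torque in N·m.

P_in = V·I·cosφ = 120 × 26.1 × 0.81 = 2537 W
P_out = η·P_in = 0.782 × 2537 = 1984 W
n = 1142 rpm
ω = 2π×1142/60 = 119.6 rad/s
τ = P_out/ω = 1984/119.6 = 16.6 N·m

16.6 N·m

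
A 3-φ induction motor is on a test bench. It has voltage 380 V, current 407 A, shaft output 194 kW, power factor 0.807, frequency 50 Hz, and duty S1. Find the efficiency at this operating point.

P_out = 194 kW = 194000 W
P_in = √3·V_L·I_L·cosφ = 1.732 × 380 × 407 × 0.807 = 216172 W
η = P_out / P_in = 194000 / 216172 = 0.897 = 89.7%

89.7 %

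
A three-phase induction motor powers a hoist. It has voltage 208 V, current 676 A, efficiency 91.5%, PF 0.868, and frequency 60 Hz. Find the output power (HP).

P_in = √3·V·I·cosφ = 1.732 × 208 × 676 × 0.868 = 211387 W
P_out = η·P_in = 0.915 × 211387 = 193419 W
= 193419/746 = 259 HP

259 HP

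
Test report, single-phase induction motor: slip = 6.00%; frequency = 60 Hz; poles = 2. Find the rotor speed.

3384 rpm

n_s = 120f/p = 120×60/2 = 3600 rpm
n = n_s(1 − s) = 3600 × (1 − 0.06) = 3384 rpm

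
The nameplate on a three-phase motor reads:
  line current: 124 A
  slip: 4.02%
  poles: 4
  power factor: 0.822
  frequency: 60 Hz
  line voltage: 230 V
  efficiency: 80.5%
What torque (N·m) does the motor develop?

P_in = √3·V·I·cosφ = 1.732 × 230 × 124 × 0.822 = 40604 W
P_out = η·P_in = 0.805 × 40604 = 32686 W
n_s = 120×60/4 = 1800 rpm; n = 1800×(1−0.0402) = 1728 rpm
ω = 2π×1728/60 = 181 rad/s
τ = P_out/ω = 32686/181 = 181 N·m

181 N·m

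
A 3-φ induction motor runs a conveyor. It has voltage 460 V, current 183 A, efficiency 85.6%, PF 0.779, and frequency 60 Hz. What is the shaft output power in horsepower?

P_in = √3·V·I·cosφ = 1.732 × 460 × 183 × 0.779 = 113578 W
P_out = η·P_in = 0.856 × 113578 = 97223 W
= 97223/746 = 130 HP

130 HP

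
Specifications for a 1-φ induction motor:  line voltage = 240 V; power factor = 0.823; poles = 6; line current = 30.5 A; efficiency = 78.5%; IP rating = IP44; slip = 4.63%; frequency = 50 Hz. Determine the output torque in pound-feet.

34.9 lb·ft

P_in = V·I·cosφ = 240 × 30.5 × 0.823 = 6024 W
P_out = η·P_in = 0.785 × 6024 = 4729 W
n_s = 120×50/6 = 1000 rpm; n = 1000×(1−0.0463) = 954 rpm
ω = 2π×954/60 = 99.9 rad/s
τ = P_out/ω = 4729/99.9 = 47.34 N·m
In lb·ft: 47.34/1.356 = 34.9 lb·ft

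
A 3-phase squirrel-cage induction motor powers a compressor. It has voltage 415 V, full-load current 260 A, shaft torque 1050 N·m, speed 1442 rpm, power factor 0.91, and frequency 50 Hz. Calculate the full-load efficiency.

93.2 %

ω = 2π × 1442/60 = 151 rad/s; P_out = τω = 1050 × 151 = 158550 W
P_in = √3·V_L·I_L·cosφ = 1.732 × 415 × 260 × 0.91 = 170063 W
η = P_out / P_in = 158550 / 170063 = 0.932 = 93.2%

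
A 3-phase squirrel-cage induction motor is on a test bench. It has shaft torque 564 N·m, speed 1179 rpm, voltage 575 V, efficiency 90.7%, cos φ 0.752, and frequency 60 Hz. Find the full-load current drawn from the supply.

103 A

ω = 2π×1179/60 = 123.5 rad/s; P_out = τω = 564 × 123.5 = 69654 W
P_in = P_out / η = 69654 / 0.907 = 76796 W
I_L = P_in / (√3·V_L·cosφ) = 76796 / (1.732 × 575 × 0.752) = 103 A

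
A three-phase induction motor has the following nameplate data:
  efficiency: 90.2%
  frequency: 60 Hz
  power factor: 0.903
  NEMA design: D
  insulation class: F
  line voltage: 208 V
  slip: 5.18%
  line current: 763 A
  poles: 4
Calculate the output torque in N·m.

1250 N·m

P_in = √3·V·I·cosφ = 1.732 × 208 × 763 × 0.903 = 248212 W
P_out = η·P_in = 0.902 × 248212 = 223887 W
n_s = 120×60/4 = 1800 rpm; n = 1800×(1−0.0518) = 1707 rpm
ω = 2π×1707/60 = 178.8 rad/s
τ = P_out/ω = 223887/178.8 = 1250 N·m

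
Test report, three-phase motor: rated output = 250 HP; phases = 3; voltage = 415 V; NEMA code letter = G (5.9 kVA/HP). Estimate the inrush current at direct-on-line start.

2050 A

S_LR = 5.9 × 250 = 1475 kVA
I_LR = S_LR/(√3·V_L) = 1475000/(1.732×415) = 2050 A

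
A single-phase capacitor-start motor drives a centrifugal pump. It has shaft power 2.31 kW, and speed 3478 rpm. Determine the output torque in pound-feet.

ω = 2π × 3478/60 = 364.2 rad/s
τ = P/ω = 2310/364.2 = 6.343 N·m
In lb·ft: 6.343/1.356 = 4.68 lb·ft

4.68 lb·ft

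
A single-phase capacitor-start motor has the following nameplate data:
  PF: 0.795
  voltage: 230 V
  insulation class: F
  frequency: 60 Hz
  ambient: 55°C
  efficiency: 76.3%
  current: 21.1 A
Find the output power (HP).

P_in = V·I·cosφ = 230 × 21.1 × 0.795 = 3858 W
P_out = η·P_in = 0.763 × 3858 = 2944 W
= 2944/746 = 3.95 HP

3.95 HP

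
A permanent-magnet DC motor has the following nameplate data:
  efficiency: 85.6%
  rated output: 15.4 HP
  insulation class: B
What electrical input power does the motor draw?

P_out = 15.4 × 746 = 11488 W
P_in = P_out/η = 11488/0.856 = 13421 W = 13.4 kW

13.4 kW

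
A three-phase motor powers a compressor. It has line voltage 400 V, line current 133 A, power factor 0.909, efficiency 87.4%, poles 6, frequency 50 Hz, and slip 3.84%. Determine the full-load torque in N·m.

P_in = √3·V·I·cosφ = 1.732 × 400 × 133 × 0.909 = 83757 W
P_out = η·P_in = 0.874 × 83757 = 73204 W
n_s = 120×50/6 = 1000 rpm; n = 1000×(1−0.0384) = 962 rpm
ω = 2π×962/60 = 100.7 rad/s
τ = P_out/ω = 73204/100.7 = 727 N·m

727 N·m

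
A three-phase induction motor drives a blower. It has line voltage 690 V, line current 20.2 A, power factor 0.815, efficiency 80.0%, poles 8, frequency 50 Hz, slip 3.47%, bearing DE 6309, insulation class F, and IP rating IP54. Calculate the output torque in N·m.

208 N·m

P_in = √3·V·I·cosφ = 1.732 × 690 × 20.2 × 0.815 = 19675 W
P_out = η·P_in = 0.8 × 19675 = 15740 W
n_s = 120×50/8 = 750 rpm; n = 750×(1−0.0347) = 724 rpm
ω = 2π×724/60 = 75.82 rad/s
τ = P_out/ω = 15740/75.82 = 208 N·m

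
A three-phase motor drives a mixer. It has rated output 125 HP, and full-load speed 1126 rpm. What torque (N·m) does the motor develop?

P_out = 125 × 746 = 93250 W
ω = 2π × 1126/60 = 117.9 rad/s
τ = P_out/ω = 93250/117.9 = 791 N·m

791 N·m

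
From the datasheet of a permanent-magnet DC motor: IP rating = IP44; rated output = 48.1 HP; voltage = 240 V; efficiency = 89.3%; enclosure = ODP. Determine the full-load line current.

P_out = 48.1 × 746 = 35883 W
P_in = P_out / η = 35883 / 0.893 = 40183 W
I = P_in / V = 40183 / 240 = 167 A

167 A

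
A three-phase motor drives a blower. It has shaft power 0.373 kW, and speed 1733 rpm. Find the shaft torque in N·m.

2.06 N·m

ω = 2π × 1733/60 = 181.5 rad/s
τ = P/ω = 373/181.5 = 2.06 N·m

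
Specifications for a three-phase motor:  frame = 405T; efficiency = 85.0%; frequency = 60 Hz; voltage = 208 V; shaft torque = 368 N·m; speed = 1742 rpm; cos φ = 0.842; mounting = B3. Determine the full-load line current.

ω = 2π×1742/60 = 182.4 rad/s; P_out = τω = 368 × 182.4 = 67123 W
P_in = P_out / η = 67123 / 0.850 = 78968 W
I_L = P_in / (√3·V_L·cosφ) = 78968 / (1.732 × 208 × 0.842) = 260 A

260 A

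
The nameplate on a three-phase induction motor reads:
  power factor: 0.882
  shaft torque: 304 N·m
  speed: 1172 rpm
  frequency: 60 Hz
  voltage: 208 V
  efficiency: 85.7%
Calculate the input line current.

137 A

ω = 2π×1172/60 = 122.7 rad/s; P_out = τω = 304 × 122.7 = 37301 W
P_in = P_out / η = 37301 / 0.857 = 43525 W
I_L = P_in / (√3·V_L·cosφ) = 43525 / (1.732 × 208 × 0.882) = 137 A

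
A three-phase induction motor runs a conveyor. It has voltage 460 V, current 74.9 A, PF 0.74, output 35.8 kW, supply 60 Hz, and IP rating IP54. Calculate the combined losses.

8.36 kW

P_in = √3·V·I·cosφ = 1.732×460×74.9×0.74 = 44159 W
P_out = 35800 W
Losses = P_in − P_out = 44159 − 35800 = 8359 W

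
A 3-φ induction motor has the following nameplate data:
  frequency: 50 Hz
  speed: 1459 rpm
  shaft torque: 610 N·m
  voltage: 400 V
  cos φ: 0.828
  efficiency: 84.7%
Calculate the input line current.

ω = 2π×1459/60 = 152.8 rad/s; P_out = τω = 610 × 152.8 = 93208 W
P_in = P_out / η = 93208 / 0.847 = 110045 W
I_L = P_in / (√3·V_L·cosφ) = 110045 / (1.732 × 400 × 0.828) = 192 A

192 A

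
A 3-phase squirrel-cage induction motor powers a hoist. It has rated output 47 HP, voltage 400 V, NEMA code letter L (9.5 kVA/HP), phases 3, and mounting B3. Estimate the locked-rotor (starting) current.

S_LR = 9.5 × 47 = 446.5 kVA
I_LR = S_LR/(√3·V_L) = 446500/(1.732×400) = 644 A

644 A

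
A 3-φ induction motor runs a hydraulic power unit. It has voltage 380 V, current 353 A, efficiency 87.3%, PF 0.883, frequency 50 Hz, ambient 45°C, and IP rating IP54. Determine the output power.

P_in = √3·V·I·cosφ = 1.732 × 380 × 353 × 0.883 = 205148 W
P_out = η·P_in = 0.873 × 205148 = 179094 W

179 kW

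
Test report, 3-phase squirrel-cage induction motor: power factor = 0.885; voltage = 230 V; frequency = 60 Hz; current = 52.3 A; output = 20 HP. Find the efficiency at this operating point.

P_out = 20 × 746 = 14920 W
P_in = √3·V_L·I_L·cosφ = 1.732 × 230 × 52.3 × 0.885 = 18438 W
η = P_out / P_in = 14920 / 18438 = 0.809 = 80.9%

80.9 %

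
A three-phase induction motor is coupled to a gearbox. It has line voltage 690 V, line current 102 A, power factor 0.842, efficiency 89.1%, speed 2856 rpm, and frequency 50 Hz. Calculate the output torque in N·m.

P_in = √3·V·I·cosφ = 1.732 × 690 × 102 × 0.842 = 102638 W
P_out = η·P_in = 0.891 × 102638 = 91450 W
n = 2856 rpm
ω = 2π×2856/60 = 299.1 rad/s
τ = P_out/ω = 91450/299.1 = 306 N·m

306 N·m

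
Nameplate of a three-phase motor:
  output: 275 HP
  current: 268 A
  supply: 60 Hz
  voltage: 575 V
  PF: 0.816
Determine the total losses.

P_in = √3·V·I·cosφ = 1.732×575×268×0.816 = 217791 W
P_out = 275×746 = 205150 W
Losses = P_in − P_out = 217791 − 205150 = 12641 W

12.6 kW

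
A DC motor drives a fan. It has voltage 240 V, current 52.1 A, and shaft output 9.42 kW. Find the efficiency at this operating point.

75.3 %

P_out = 9.42 kW = 9420 W
P_in = V·I = 240 × 52.1 = 12504 W
η = P_out / P_in = 9420 / 12504 = 0.753 = 75.3%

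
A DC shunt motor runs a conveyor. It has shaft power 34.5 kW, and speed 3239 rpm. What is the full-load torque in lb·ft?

ω = 2π × 3239/60 = 339.2 rad/s
τ = P/ω = 34500/339.2 = 101.7 N·m
In lb·ft: 101.7/1.356 = 75 lb·ft

75 lb·ft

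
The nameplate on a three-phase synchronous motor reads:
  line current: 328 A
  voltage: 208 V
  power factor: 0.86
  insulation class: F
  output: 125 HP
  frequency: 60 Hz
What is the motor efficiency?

91.8 %

P_out = 125 × 746 = 93250 W
P_in = √3·V_L·I_L·cosφ = 1.732 × 208 × 328 × 0.86 = 101621 W
η = P_out / P_in = 93250 / 101621 = 0.918 = 91.8%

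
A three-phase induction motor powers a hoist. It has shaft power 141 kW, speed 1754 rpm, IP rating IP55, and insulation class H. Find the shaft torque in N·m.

768 N·m

ω = 2π × 1754/60 = 183.7 rad/s
τ = P/ω = 141000/183.7 = 768 N·m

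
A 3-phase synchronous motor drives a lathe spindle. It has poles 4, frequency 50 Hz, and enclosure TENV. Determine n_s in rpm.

n_s = 120f/p = 120×50/4 = 1500 rpm

1500 rpm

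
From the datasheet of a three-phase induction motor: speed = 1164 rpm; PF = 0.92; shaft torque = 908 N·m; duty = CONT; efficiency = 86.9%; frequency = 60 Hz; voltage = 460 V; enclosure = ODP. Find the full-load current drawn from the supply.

174 A

ω = 2π×1164/60 = 121.9 rad/s; P_out = τω = 908 × 121.9 = 110685 W
P_in = P_out / η = 110685 / 0.869 = 127371 W
I_L = P_in / (√3·V_L·cosφ) = 127371 / (1.732 × 460 × 0.92) = 174 A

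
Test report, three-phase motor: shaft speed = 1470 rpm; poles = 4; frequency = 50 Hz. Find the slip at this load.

n_s = 120f/p = 120×50/4 = 1500 rpm
s = (n_s − n)/n_s = (1500 − 1470)/1500 = 0.0200

2.00 %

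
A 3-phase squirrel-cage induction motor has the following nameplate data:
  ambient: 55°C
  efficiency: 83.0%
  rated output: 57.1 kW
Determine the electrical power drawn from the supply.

68.8 kW

P_out = 57100 W
P_in = P_out/η = 57100/0.83 = 68795 W = 68.8 kW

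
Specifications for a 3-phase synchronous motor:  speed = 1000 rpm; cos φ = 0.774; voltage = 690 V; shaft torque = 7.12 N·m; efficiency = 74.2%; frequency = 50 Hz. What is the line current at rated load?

ω = 2π×1000/60 = 104.7 rad/s; P_out = τω = 7.12 × 104.7 = 745 W
P_in = P_out / η = 745 / 0.742 = 1004 W
I_L = P_in / (√3·V_L·cosφ) = 1004 / (1.732 × 690 × 0.774) = 1.09 A

1.09 A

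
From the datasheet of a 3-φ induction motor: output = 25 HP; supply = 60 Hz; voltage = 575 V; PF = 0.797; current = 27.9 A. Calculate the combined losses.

3500 W

P_in = √3·V·I·cosφ = 1.732×575×27.9×0.797 = 22145 W
P_out = 25×746 = 18650 W
Losses = P_in − P_out = 22145 − 18650 = 3495 W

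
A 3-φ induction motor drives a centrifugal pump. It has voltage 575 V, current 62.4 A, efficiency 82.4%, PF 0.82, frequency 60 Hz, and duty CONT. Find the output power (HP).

P_in = √3·V·I·cosφ = 1.732 × 575 × 62.4 × 0.82 = 50958 W
P_out = η·P_in = 0.824 × 50958 = 41989 W
= 41989/746 = 56.3 HP

56.3 HP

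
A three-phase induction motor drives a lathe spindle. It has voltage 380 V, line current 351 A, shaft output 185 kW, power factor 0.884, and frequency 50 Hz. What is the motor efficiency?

90.6 %

P_out = 185 kW = 185000 W
P_in = √3·V_L·I_L·cosφ = 1.732 × 380 × 351 × 0.884 = 204217 W
η = P_out / P_in = 185000 / 204217 = 0.906 = 90.6%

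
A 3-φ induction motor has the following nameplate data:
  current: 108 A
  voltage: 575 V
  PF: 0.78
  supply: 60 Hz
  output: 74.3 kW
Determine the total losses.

9600 W

P_in = √3·V·I·cosφ = 1.732×575×108×0.78 = 83895 W
P_out = 74300 W
Losses = P_in − P_out = 83895 − 74300 = 9595 W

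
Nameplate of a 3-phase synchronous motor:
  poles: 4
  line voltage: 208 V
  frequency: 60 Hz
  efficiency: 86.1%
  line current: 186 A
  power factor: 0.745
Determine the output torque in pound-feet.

P_in = √3·V·I·cosφ = 1.732 × 208 × 186 × 0.745 = 49921 W
P_out = η·P_in = 0.861 × 49921 = 42982 W
n = n_s = 120×60/4 = 1800 rpm (synchronous)
ω = 2π×1800/60 = 188.5 rad/s
τ = P_out/ω = 42982/188.5 = 228 N·m
In lb·ft: 228/1.356 = 168 lb·ft

168 lb·ft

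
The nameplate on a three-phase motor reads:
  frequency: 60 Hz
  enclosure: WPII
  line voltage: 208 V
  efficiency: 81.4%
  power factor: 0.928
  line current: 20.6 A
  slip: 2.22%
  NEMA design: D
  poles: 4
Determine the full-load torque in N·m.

P_in = √3·V·I·cosφ = 1.732 × 208 × 20.6 × 0.928 = 6887 W
P_out = η·P_in = 0.814 × 6887 = 5606 W
n_s = 120×60/4 = 1800 rpm; n = 1800×(1−0.0222) = 1760 rpm
ω = 2π×1760/60 = 184.3 rad/s
τ = P_out/ω = 5606/184.3 = 30.4 N·m

30.4 N·m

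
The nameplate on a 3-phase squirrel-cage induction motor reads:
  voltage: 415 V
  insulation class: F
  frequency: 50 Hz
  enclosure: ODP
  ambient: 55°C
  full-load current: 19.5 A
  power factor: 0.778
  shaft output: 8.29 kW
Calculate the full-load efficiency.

76.0 %

P_out = 8.29 kW = 8290 W
P_in = √3·V_L·I_L·cosφ = 1.732 × 415 × 19.5 × 0.778 = 10905 W
η = P_out / P_in = 8290 / 10905 = 0.760 = 76.0%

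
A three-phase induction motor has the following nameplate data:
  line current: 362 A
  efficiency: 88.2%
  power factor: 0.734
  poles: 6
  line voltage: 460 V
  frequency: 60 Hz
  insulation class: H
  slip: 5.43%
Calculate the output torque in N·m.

1570 N·m

P_in = √3·V·I·cosφ = 1.732 × 460 × 362 × 0.734 = 211695 W
P_out = η·P_in = 0.882 × 211695 = 186715 W
n_s = 120×60/6 = 1200 rpm; n = 1200×(1−0.0543) = 1135 rpm
ω = 2π×1135/60 = 118.9 rad/s
τ = P_out/ω = 186715/118.9 = 1570 N·m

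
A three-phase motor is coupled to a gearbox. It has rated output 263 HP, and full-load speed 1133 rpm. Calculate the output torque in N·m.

1650 N·m

P_out = 263 × 746 = 196198 W
ω = 2π × 1133/60 = 118.6 rad/s
τ = P_out/ω = 196198/118.6 = 1650 N·m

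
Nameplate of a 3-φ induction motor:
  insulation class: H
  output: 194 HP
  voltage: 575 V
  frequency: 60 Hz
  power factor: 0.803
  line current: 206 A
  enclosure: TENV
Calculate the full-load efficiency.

P_out = 194 × 746 = 144724 W
P_in = √3·V_L·I_L·cosφ = 1.732 × 575 × 206 × 0.803 = 164740 W
η = P_out / P_in = 144724 / 164740 = 0.878 = 87.8%

87.8 %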